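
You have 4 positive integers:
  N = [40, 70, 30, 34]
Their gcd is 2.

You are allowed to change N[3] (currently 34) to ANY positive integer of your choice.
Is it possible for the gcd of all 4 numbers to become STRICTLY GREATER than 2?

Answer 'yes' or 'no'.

Answer: yes

Derivation:
Current gcd = 2
gcd of all OTHER numbers (without N[3]=34): gcd([40, 70, 30]) = 10
The new gcd after any change is gcd(10, new_value).
This can be at most 10.
Since 10 > old gcd 2, the gcd CAN increase (e.g., set N[3] = 10).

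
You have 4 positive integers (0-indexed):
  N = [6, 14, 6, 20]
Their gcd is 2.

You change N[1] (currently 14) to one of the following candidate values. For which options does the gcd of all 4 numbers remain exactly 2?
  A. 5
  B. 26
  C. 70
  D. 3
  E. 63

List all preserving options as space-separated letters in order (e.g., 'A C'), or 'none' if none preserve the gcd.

Answer: B C

Derivation:
Old gcd = 2; gcd of others (without N[1]) = 2
New gcd for candidate v: gcd(2, v). Preserves old gcd iff gcd(2, v) = 2.
  Option A: v=5, gcd(2,5)=1 -> changes
  Option B: v=26, gcd(2,26)=2 -> preserves
  Option C: v=70, gcd(2,70)=2 -> preserves
  Option D: v=3, gcd(2,3)=1 -> changes
  Option E: v=63, gcd(2,63)=1 -> changes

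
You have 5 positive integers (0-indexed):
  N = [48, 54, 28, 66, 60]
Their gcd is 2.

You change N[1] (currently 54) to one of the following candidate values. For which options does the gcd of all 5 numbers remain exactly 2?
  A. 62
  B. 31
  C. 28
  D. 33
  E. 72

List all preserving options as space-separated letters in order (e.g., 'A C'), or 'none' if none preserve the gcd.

Old gcd = 2; gcd of others (without N[1]) = 2
New gcd for candidate v: gcd(2, v). Preserves old gcd iff gcd(2, v) = 2.
  Option A: v=62, gcd(2,62)=2 -> preserves
  Option B: v=31, gcd(2,31)=1 -> changes
  Option C: v=28, gcd(2,28)=2 -> preserves
  Option D: v=33, gcd(2,33)=1 -> changes
  Option E: v=72, gcd(2,72)=2 -> preserves

Answer: A C E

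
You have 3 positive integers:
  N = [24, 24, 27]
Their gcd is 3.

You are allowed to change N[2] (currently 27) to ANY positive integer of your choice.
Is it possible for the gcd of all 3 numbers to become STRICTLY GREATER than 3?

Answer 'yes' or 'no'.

Answer: yes

Derivation:
Current gcd = 3
gcd of all OTHER numbers (without N[2]=27): gcd([24, 24]) = 24
The new gcd after any change is gcd(24, new_value).
This can be at most 24.
Since 24 > old gcd 3, the gcd CAN increase (e.g., set N[2] = 24).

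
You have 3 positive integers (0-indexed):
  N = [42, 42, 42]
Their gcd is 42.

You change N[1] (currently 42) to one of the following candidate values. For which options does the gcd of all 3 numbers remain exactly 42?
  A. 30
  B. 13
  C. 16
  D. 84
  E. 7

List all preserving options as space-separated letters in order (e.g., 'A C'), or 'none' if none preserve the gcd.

Answer: D

Derivation:
Old gcd = 42; gcd of others (without N[1]) = 42
New gcd for candidate v: gcd(42, v). Preserves old gcd iff gcd(42, v) = 42.
  Option A: v=30, gcd(42,30)=6 -> changes
  Option B: v=13, gcd(42,13)=1 -> changes
  Option C: v=16, gcd(42,16)=2 -> changes
  Option D: v=84, gcd(42,84)=42 -> preserves
  Option E: v=7, gcd(42,7)=7 -> changes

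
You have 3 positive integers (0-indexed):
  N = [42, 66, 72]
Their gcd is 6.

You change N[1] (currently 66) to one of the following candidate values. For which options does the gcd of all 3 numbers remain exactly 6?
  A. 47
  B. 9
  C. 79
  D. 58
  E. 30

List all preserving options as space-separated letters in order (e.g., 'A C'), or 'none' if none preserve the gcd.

Answer: E

Derivation:
Old gcd = 6; gcd of others (without N[1]) = 6
New gcd for candidate v: gcd(6, v). Preserves old gcd iff gcd(6, v) = 6.
  Option A: v=47, gcd(6,47)=1 -> changes
  Option B: v=9, gcd(6,9)=3 -> changes
  Option C: v=79, gcd(6,79)=1 -> changes
  Option D: v=58, gcd(6,58)=2 -> changes
  Option E: v=30, gcd(6,30)=6 -> preserves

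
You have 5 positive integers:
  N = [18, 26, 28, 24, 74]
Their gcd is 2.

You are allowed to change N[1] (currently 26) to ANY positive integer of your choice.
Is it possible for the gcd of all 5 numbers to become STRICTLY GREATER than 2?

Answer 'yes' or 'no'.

Answer: no

Derivation:
Current gcd = 2
gcd of all OTHER numbers (without N[1]=26): gcd([18, 28, 24, 74]) = 2
The new gcd after any change is gcd(2, new_value).
This can be at most 2.
Since 2 = old gcd 2, the gcd can only stay the same or decrease.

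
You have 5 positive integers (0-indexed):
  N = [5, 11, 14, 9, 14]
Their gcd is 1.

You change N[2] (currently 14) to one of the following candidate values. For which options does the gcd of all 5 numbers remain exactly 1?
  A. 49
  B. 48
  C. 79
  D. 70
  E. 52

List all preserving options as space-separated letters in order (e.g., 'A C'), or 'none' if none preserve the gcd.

Answer: A B C D E

Derivation:
Old gcd = 1; gcd of others (without N[2]) = 1
New gcd for candidate v: gcd(1, v). Preserves old gcd iff gcd(1, v) = 1.
  Option A: v=49, gcd(1,49)=1 -> preserves
  Option B: v=48, gcd(1,48)=1 -> preserves
  Option C: v=79, gcd(1,79)=1 -> preserves
  Option D: v=70, gcd(1,70)=1 -> preserves
  Option E: v=52, gcd(1,52)=1 -> preserves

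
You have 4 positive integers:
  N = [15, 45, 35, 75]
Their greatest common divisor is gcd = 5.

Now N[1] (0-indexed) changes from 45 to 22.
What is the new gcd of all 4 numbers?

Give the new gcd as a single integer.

Answer: 1

Derivation:
Numbers: [15, 45, 35, 75], gcd = 5
Change: index 1, 45 -> 22
gcd of the OTHER numbers (without index 1): gcd([15, 35, 75]) = 5
New gcd = gcd(g_others, new_val) = gcd(5, 22) = 1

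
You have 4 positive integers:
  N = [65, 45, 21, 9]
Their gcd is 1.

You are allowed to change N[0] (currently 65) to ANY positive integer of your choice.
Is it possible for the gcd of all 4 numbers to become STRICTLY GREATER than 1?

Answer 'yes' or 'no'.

Answer: yes

Derivation:
Current gcd = 1
gcd of all OTHER numbers (without N[0]=65): gcd([45, 21, 9]) = 3
The new gcd after any change is gcd(3, new_value).
This can be at most 3.
Since 3 > old gcd 1, the gcd CAN increase (e.g., set N[0] = 3).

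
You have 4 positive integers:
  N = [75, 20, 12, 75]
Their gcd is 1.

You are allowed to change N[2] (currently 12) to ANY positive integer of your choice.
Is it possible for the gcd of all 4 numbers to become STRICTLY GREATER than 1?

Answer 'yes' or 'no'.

Current gcd = 1
gcd of all OTHER numbers (without N[2]=12): gcd([75, 20, 75]) = 5
The new gcd after any change is gcd(5, new_value).
This can be at most 5.
Since 5 > old gcd 1, the gcd CAN increase (e.g., set N[2] = 5).

Answer: yes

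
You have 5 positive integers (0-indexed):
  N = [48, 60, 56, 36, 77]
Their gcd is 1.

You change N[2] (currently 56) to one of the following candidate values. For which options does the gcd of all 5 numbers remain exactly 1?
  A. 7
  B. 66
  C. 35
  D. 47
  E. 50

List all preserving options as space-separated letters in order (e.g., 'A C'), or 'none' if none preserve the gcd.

Answer: A B C D E

Derivation:
Old gcd = 1; gcd of others (without N[2]) = 1
New gcd for candidate v: gcd(1, v). Preserves old gcd iff gcd(1, v) = 1.
  Option A: v=7, gcd(1,7)=1 -> preserves
  Option B: v=66, gcd(1,66)=1 -> preserves
  Option C: v=35, gcd(1,35)=1 -> preserves
  Option D: v=47, gcd(1,47)=1 -> preserves
  Option E: v=50, gcd(1,50)=1 -> preserves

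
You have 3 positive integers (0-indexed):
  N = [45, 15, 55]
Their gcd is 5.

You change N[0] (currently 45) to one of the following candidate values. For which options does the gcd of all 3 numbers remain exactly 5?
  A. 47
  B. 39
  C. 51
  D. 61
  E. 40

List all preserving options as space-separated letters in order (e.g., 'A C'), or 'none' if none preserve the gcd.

Old gcd = 5; gcd of others (without N[0]) = 5
New gcd for candidate v: gcd(5, v). Preserves old gcd iff gcd(5, v) = 5.
  Option A: v=47, gcd(5,47)=1 -> changes
  Option B: v=39, gcd(5,39)=1 -> changes
  Option C: v=51, gcd(5,51)=1 -> changes
  Option D: v=61, gcd(5,61)=1 -> changes
  Option E: v=40, gcd(5,40)=5 -> preserves

Answer: E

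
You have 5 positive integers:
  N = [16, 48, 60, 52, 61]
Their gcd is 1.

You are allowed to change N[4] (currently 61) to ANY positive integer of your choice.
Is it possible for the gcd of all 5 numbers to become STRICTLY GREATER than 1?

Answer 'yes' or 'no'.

Current gcd = 1
gcd of all OTHER numbers (without N[4]=61): gcd([16, 48, 60, 52]) = 4
The new gcd after any change is gcd(4, new_value).
This can be at most 4.
Since 4 > old gcd 1, the gcd CAN increase (e.g., set N[4] = 4).

Answer: yes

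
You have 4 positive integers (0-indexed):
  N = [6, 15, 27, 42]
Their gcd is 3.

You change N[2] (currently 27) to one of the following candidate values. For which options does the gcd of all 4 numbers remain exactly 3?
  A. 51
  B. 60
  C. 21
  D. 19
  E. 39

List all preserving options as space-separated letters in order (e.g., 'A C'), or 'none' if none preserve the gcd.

Answer: A B C E

Derivation:
Old gcd = 3; gcd of others (without N[2]) = 3
New gcd for candidate v: gcd(3, v). Preserves old gcd iff gcd(3, v) = 3.
  Option A: v=51, gcd(3,51)=3 -> preserves
  Option B: v=60, gcd(3,60)=3 -> preserves
  Option C: v=21, gcd(3,21)=3 -> preserves
  Option D: v=19, gcd(3,19)=1 -> changes
  Option E: v=39, gcd(3,39)=3 -> preserves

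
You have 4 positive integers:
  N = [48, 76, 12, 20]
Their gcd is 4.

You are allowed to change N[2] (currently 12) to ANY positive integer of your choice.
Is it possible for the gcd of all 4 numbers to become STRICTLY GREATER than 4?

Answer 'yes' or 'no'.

Current gcd = 4
gcd of all OTHER numbers (without N[2]=12): gcd([48, 76, 20]) = 4
The new gcd after any change is gcd(4, new_value).
This can be at most 4.
Since 4 = old gcd 4, the gcd can only stay the same or decrease.

Answer: no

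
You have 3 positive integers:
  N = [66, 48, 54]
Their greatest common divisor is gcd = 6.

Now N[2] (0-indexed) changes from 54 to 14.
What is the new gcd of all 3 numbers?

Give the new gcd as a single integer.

Numbers: [66, 48, 54], gcd = 6
Change: index 2, 54 -> 14
gcd of the OTHER numbers (without index 2): gcd([66, 48]) = 6
New gcd = gcd(g_others, new_val) = gcd(6, 14) = 2

Answer: 2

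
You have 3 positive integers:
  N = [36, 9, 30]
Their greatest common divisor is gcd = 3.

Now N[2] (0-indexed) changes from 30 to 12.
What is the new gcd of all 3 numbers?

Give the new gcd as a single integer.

Numbers: [36, 9, 30], gcd = 3
Change: index 2, 30 -> 12
gcd of the OTHER numbers (without index 2): gcd([36, 9]) = 9
New gcd = gcd(g_others, new_val) = gcd(9, 12) = 3

Answer: 3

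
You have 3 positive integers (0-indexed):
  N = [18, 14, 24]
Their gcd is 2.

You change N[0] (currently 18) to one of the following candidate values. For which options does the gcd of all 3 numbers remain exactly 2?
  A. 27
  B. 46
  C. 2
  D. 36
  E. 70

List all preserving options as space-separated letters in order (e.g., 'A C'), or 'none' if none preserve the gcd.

Old gcd = 2; gcd of others (without N[0]) = 2
New gcd for candidate v: gcd(2, v). Preserves old gcd iff gcd(2, v) = 2.
  Option A: v=27, gcd(2,27)=1 -> changes
  Option B: v=46, gcd(2,46)=2 -> preserves
  Option C: v=2, gcd(2,2)=2 -> preserves
  Option D: v=36, gcd(2,36)=2 -> preserves
  Option E: v=70, gcd(2,70)=2 -> preserves

Answer: B C D E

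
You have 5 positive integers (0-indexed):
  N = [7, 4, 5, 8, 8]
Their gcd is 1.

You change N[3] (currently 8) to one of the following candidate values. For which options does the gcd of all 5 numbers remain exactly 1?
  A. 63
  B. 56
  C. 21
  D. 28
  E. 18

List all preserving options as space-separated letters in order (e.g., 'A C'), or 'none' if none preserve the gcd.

Old gcd = 1; gcd of others (without N[3]) = 1
New gcd for candidate v: gcd(1, v). Preserves old gcd iff gcd(1, v) = 1.
  Option A: v=63, gcd(1,63)=1 -> preserves
  Option B: v=56, gcd(1,56)=1 -> preserves
  Option C: v=21, gcd(1,21)=1 -> preserves
  Option D: v=28, gcd(1,28)=1 -> preserves
  Option E: v=18, gcd(1,18)=1 -> preserves

Answer: A B C D E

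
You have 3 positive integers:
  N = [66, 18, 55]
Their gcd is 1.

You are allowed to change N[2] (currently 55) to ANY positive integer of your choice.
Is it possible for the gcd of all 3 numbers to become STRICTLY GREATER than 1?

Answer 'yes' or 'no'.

Answer: yes

Derivation:
Current gcd = 1
gcd of all OTHER numbers (without N[2]=55): gcd([66, 18]) = 6
The new gcd after any change is gcd(6, new_value).
This can be at most 6.
Since 6 > old gcd 1, the gcd CAN increase (e.g., set N[2] = 6).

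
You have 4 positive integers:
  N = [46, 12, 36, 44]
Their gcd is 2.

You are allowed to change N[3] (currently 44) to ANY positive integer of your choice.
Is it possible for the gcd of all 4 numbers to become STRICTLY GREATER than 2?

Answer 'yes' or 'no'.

Current gcd = 2
gcd of all OTHER numbers (without N[3]=44): gcd([46, 12, 36]) = 2
The new gcd after any change is gcd(2, new_value).
This can be at most 2.
Since 2 = old gcd 2, the gcd can only stay the same or decrease.

Answer: no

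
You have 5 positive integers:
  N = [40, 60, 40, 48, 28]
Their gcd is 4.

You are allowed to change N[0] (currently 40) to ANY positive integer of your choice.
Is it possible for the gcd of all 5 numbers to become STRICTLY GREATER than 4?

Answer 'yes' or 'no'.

Answer: no

Derivation:
Current gcd = 4
gcd of all OTHER numbers (without N[0]=40): gcd([60, 40, 48, 28]) = 4
The new gcd after any change is gcd(4, new_value).
This can be at most 4.
Since 4 = old gcd 4, the gcd can only stay the same or decrease.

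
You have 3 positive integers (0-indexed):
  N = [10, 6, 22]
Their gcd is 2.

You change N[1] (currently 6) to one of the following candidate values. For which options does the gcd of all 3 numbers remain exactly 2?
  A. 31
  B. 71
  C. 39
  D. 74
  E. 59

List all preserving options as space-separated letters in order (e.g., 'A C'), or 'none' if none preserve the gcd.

Answer: D

Derivation:
Old gcd = 2; gcd of others (without N[1]) = 2
New gcd for candidate v: gcd(2, v). Preserves old gcd iff gcd(2, v) = 2.
  Option A: v=31, gcd(2,31)=1 -> changes
  Option B: v=71, gcd(2,71)=1 -> changes
  Option C: v=39, gcd(2,39)=1 -> changes
  Option D: v=74, gcd(2,74)=2 -> preserves
  Option E: v=59, gcd(2,59)=1 -> changes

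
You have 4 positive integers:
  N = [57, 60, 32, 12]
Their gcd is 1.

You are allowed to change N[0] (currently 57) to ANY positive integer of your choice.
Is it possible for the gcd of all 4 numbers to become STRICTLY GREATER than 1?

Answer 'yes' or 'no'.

Answer: yes

Derivation:
Current gcd = 1
gcd of all OTHER numbers (without N[0]=57): gcd([60, 32, 12]) = 4
The new gcd after any change is gcd(4, new_value).
This can be at most 4.
Since 4 > old gcd 1, the gcd CAN increase (e.g., set N[0] = 4).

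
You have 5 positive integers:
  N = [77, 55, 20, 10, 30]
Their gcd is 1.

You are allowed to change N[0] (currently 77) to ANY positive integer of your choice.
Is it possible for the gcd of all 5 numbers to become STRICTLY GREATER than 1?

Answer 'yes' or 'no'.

Current gcd = 1
gcd of all OTHER numbers (without N[0]=77): gcd([55, 20, 10, 30]) = 5
The new gcd after any change is gcd(5, new_value).
This can be at most 5.
Since 5 > old gcd 1, the gcd CAN increase (e.g., set N[0] = 5).

Answer: yes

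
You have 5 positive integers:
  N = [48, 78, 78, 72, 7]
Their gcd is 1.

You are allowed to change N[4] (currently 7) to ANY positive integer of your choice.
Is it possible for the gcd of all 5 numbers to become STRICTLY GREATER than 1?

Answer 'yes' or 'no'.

Current gcd = 1
gcd of all OTHER numbers (without N[4]=7): gcd([48, 78, 78, 72]) = 6
The new gcd after any change is gcd(6, new_value).
This can be at most 6.
Since 6 > old gcd 1, the gcd CAN increase (e.g., set N[4] = 6).

Answer: yes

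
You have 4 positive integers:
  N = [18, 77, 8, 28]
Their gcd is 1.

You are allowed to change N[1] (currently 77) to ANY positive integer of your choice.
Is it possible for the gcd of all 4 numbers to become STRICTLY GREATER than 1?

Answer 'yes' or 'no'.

Answer: yes

Derivation:
Current gcd = 1
gcd of all OTHER numbers (without N[1]=77): gcd([18, 8, 28]) = 2
The new gcd after any change is gcd(2, new_value).
This can be at most 2.
Since 2 > old gcd 1, the gcd CAN increase (e.g., set N[1] = 2).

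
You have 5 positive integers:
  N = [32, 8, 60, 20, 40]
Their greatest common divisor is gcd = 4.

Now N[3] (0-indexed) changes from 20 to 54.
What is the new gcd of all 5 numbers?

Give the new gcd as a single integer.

Numbers: [32, 8, 60, 20, 40], gcd = 4
Change: index 3, 20 -> 54
gcd of the OTHER numbers (without index 3): gcd([32, 8, 60, 40]) = 4
New gcd = gcd(g_others, new_val) = gcd(4, 54) = 2

Answer: 2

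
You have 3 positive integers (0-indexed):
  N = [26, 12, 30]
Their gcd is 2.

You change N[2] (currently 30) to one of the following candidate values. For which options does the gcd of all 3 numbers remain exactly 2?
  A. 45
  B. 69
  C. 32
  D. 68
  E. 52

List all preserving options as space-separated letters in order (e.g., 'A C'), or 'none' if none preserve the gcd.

Answer: C D E

Derivation:
Old gcd = 2; gcd of others (without N[2]) = 2
New gcd for candidate v: gcd(2, v). Preserves old gcd iff gcd(2, v) = 2.
  Option A: v=45, gcd(2,45)=1 -> changes
  Option B: v=69, gcd(2,69)=1 -> changes
  Option C: v=32, gcd(2,32)=2 -> preserves
  Option D: v=68, gcd(2,68)=2 -> preserves
  Option E: v=52, gcd(2,52)=2 -> preserves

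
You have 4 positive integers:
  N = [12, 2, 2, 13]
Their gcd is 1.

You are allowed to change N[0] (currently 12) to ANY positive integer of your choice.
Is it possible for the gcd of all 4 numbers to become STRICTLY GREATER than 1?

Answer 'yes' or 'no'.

Answer: no

Derivation:
Current gcd = 1
gcd of all OTHER numbers (without N[0]=12): gcd([2, 2, 13]) = 1
The new gcd after any change is gcd(1, new_value).
This can be at most 1.
Since 1 = old gcd 1, the gcd can only stay the same or decrease.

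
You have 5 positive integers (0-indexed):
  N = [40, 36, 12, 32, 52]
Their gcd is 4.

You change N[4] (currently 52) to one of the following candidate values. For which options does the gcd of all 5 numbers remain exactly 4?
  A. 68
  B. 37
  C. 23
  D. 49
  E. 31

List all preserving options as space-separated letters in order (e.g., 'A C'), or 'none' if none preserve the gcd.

Answer: A

Derivation:
Old gcd = 4; gcd of others (without N[4]) = 4
New gcd for candidate v: gcd(4, v). Preserves old gcd iff gcd(4, v) = 4.
  Option A: v=68, gcd(4,68)=4 -> preserves
  Option B: v=37, gcd(4,37)=1 -> changes
  Option C: v=23, gcd(4,23)=1 -> changes
  Option D: v=49, gcd(4,49)=1 -> changes
  Option E: v=31, gcd(4,31)=1 -> changes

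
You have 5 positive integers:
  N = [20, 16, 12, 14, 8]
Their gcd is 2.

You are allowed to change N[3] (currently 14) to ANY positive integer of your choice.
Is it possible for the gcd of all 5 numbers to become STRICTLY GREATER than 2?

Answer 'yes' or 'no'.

Current gcd = 2
gcd of all OTHER numbers (without N[3]=14): gcd([20, 16, 12, 8]) = 4
The new gcd after any change is gcd(4, new_value).
This can be at most 4.
Since 4 > old gcd 2, the gcd CAN increase (e.g., set N[3] = 4).

Answer: yes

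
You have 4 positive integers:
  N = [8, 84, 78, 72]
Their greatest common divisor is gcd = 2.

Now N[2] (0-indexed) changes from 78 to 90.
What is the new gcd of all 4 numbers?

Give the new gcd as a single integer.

Numbers: [8, 84, 78, 72], gcd = 2
Change: index 2, 78 -> 90
gcd of the OTHER numbers (without index 2): gcd([8, 84, 72]) = 4
New gcd = gcd(g_others, new_val) = gcd(4, 90) = 2

Answer: 2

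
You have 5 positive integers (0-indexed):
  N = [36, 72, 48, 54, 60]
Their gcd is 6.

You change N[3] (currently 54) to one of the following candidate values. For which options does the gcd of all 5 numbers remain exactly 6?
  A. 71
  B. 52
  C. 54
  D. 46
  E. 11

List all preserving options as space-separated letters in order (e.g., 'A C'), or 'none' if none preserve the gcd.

Old gcd = 6; gcd of others (without N[3]) = 12
New gcd for candidate v: gcd(12, v). Preserves old gcd iff gcd(12, v) = 6.
  Option A: v=71, gcd(12,71)=1 -> changes
  Option B: v=52, gcd(12,52)=4 -> changes
  Option C: v=54, gcd(12,54)=6 -> preserves
  Option D: v=46, gcd(12,46)=2 -> changes
  Option E: v=11, gcd(12,11)=1 -> changes

Answer: C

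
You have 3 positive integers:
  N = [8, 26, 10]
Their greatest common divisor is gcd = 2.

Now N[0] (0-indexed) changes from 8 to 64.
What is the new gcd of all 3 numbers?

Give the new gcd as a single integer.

Answer: 2

Derivation:
Numbers: [8, 26, 10], gcd = 2
Change: index 0, 8 -> 64
gcd of the OTHER numbers (without index 0): gcd([26, 10]) = 2
New gcd = gcd(g_others, new_val) = gcd(2, 64) = 2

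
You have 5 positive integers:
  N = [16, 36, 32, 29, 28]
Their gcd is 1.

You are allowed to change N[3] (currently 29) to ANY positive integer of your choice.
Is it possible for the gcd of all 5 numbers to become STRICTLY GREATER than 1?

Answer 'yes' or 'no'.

Answer: yes

Derivation:
Current gcd = 1
gcd of all OTHER numbers (without N[3]=29): gcd([16, 36, 32, 28]) = 4
The new gcd after any change is gcd(4, new_value).
This can be at most 4.
Since 4 > old gcd 1, the gcd CAN increase (e.g., set N[3] = 4).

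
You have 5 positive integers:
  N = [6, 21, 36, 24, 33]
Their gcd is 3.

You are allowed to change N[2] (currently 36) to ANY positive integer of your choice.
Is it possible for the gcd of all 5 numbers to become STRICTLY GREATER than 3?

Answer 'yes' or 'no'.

Answer: no

Derivation:
Current gcd = 3
gcd of all OTHER numbers (without N[2]=36): gcd([6, 21, 24, 33]) = 3
The new gcd after any change is gcd(3, new_value).
This can be at most 3.
Since 3 = old gcd 3, the gcd can only stay the same or decrease.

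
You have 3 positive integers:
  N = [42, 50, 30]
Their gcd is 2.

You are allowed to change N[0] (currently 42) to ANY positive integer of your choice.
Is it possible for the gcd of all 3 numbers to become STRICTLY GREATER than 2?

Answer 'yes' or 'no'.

Current gcd = 2
gcd of all OTHER numbers (without N[0]=42): gcd([50, 30]) = 10
The new gcd after any change is gcd(10, new_value).
This can be at most 10.
Since 10 > old gcd 2, the gcd CAN increase (e.g., set N[0] = 10).

Answer: yes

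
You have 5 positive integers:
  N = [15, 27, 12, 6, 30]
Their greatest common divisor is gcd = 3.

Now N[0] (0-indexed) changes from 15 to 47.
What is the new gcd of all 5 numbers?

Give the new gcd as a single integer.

Answer: 1

Derivation:
Numbers: [15, 27, 12, 6, 30], gcd = 3
Change: index 0, 15 -> 47
gcd of the OTHER numbers (without index 0): gcd([27, 12, 6, 30]) = 3
New gcd = gcd(g_others, new_val) = gcd(3, 47) = 1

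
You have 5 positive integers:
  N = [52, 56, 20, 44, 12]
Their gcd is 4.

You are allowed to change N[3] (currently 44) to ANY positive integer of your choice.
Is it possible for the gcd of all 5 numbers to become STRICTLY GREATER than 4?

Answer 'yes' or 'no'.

Answer: no

Derivation:
Current gcd = 4
gcd of all OTHER numbers (without N[3]=44): gcd([52, 56, 20, 12]) = 4
The new gcd after any change is gcd(4, new_value).
This can be at most 4.
Since 4 = old gcd 4, the gcd can only stay the same or decrease.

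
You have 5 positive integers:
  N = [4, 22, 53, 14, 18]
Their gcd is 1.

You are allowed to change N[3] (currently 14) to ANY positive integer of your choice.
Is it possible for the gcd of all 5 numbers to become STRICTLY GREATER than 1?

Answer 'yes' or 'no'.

Current gcd = 1
gcd of all OTHER numbers (without N[3]=14): gcd([4, 22, 53, 18]) = 1
The new gcd after any change is gcd(1, new_value).
This can be at most 1.
Since 1 = old gcd 1, the gcd can only stay the same or decrease.

Answer: no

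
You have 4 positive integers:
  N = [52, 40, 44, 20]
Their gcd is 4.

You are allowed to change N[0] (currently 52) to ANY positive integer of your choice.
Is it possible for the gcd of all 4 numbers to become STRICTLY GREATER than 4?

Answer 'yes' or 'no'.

Answer: no

Derivation:
Current gcd = 4
gcd of all OTHER numbers (without N[0]=52): gcd([40, 44, 20]) = 4
The new gcd after any change is gcd(4, new_value).
This can be at most 4.
Since 4 = old gcd 4, the gcd can only stay the same or decrease.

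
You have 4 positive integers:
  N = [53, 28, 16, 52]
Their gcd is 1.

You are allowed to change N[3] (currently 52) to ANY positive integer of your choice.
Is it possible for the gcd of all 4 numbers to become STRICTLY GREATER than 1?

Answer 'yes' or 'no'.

Current gcd = 1
gcd of all OTHER numbers (without N[3]=52): gcd([53, 28, 16]) = 1
The new gcd after any change is gcd(1, new_value).
This can be at most 1.
Since 1 = old gcd 1, the gcd can only stay the same or decrease.

Answer: no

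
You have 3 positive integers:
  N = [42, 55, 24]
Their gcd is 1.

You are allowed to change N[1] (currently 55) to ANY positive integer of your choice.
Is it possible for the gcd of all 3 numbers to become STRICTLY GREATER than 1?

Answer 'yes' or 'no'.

Current gcd = 1
gcd of all OTHER numbers (without N[1]=55): gcd([42, 24]) = 6
The new gcd after any change is gcd(6, new_value).
This can be at most 6.
Since 6 > old gcd 1, the gcd CAN increase (e.g., set N[1] = 6).

Answer: yes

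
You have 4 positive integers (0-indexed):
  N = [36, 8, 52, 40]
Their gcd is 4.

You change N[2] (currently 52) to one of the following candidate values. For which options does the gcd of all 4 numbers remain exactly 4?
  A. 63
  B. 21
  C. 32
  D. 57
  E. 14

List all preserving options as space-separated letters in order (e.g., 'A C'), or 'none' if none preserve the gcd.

Old gcd = 4; gcd of others (without N[2]) = 4
New gcd for candidate v: gcd(4, v). Preserves old gcd iff gcd(4, v) = 4.
  Option A: v=63, gcd(4,63)=1 -> changes
  Option B: v=21, gcd(4,21)=1 -> changes
  Option C: v=32, gcd(4,32)=4 -> preserves
  Option D: v=57, gcd(4,57)=1 -> changes
  Option E: v=14, gcd(4,14)=2 -> changes

Answer: C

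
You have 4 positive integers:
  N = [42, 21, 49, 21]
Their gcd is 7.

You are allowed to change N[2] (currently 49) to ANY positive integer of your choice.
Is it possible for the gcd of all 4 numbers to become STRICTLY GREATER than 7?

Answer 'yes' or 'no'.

Current gcd = 7
gcd of all OTHER numbers (without N[2]=49): gcd([42, 21, 21]) = 21
The new gcd after any change is gcd(21, new_value).
This can be at most 21.
Since 21 > old gcd 7, the gcd CAN increase (e.g., set N[2] = 21).

Answer: yes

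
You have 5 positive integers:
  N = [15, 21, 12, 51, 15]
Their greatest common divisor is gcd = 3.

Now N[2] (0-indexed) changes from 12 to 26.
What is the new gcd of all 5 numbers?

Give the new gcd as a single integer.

Answer: 1

Derivation:
Numbers: [15, 21, 12, 51, 15], gcd = 3
Change: index 2, 12 -> 26
gcd of the OTHER numbers (without index 2): gcd([15, 21, 51, 15]) = 3
New gcd = gcd(g_others, new_val) = gcd(3, 26) = 1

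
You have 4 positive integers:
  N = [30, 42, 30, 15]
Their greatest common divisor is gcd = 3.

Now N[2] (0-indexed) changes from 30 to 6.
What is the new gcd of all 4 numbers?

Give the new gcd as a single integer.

Answer: 3

Derivation:
Numbers: [30, 42, 30, 15], gcd = 3
Change: index 2, 30 -> 6
gcd of the OTHER numbers (without index 2): gcd([30, 42, 15]) = 3
New gcd = gcd(g_others, new_val) = gcd(3, 6) = 3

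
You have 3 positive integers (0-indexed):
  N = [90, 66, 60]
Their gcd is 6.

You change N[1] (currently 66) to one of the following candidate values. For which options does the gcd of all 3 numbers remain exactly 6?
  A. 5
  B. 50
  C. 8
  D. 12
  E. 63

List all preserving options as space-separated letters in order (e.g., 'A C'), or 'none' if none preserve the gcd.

Old gcd = 6; gcd of others (without N[1]) = 30
New gcd for candidate v: gcd(30, v). Preserves old gcd iff gcd(30, v) = 6.
  Option A: v=5, gcd(30,5)=5 -> changes
  Option B: v=50, gcd(30,50)=10 -> changes
  Option C: v=8, gcd(30,8)=2 -> changes
  Option D: v=12, gcd(30,12)=6 -> preserves
  Option E: v=63, gcd(30,63)=3 -> changes

Answer: D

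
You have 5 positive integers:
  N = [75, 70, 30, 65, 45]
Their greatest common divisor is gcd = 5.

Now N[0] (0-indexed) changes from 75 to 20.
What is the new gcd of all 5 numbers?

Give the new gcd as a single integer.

Numbers: [75, 70, 30, 65, 45], gcd = 5
Change: index 0, 75 -> 20
gcd of the OTHER numbers (without index 0): gcd([70, 30, 65, 45]) = 5
New gcd = gcd(g_others, new_val) = gcd(5, 20) = 5

Answer: 5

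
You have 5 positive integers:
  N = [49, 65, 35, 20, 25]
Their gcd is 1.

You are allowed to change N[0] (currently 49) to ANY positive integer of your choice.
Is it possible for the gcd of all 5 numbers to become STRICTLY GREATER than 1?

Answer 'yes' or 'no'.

Answer: yes

Derivation:
Current gcd = 1
gcd of all OTHER numbers (without N[0]=49): gcd([65, 35, 20, 25]) = 5
The new gcd after any change is gcd(5, new_value).
This can be at most 5.
Since 5 > old gcd 1, the gcd CAN increase (e.g., set N[0] = 5).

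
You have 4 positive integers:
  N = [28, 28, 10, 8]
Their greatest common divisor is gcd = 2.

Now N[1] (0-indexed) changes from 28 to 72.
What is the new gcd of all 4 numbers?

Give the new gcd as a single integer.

Numbers: [28, 28, 10, 8], gcd = 2
Change: index 1, 28 -> 72
gcd of the OTHER numbers (without index 1): gcd([28, 10, 8]) = 2
New gcd = gcd(g_others, new_val) = gcd(2, 72) = 2

Answer: 2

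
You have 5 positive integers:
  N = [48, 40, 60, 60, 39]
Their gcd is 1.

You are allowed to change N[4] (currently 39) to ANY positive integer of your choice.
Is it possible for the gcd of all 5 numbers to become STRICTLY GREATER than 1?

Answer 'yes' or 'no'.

Answer: yes

Derivation:
Current gcd = 1
gcd of all OTHER numbers (without N[4]=39): gcd([48, 40, 60, 60]) = 4
The new gcd after any change is gcd(4, new_value).
This can be at most 4.
Since 4 > old gcd 1, the gcd CAN increase (e.g., set N[4] = 4).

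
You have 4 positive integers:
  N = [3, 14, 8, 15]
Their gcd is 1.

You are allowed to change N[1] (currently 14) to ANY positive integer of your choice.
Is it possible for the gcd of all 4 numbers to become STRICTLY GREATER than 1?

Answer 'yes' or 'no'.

Answer: no

Derivation:
Current gcd = 1
gcd of all OTHER numbers (without N[1]=14): gcd([3, 8, 15]) = 1
The new gcd after any change is gcd(1, new_value).
This can be at most 1.
Since 1 = old gcd 1, the gcd can only stay the same or decrease.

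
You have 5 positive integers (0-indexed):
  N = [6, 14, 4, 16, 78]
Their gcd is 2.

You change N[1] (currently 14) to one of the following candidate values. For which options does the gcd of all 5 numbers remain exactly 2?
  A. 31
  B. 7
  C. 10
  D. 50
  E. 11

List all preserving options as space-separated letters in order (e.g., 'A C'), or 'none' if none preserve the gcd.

Old gcd = 2; gcd of others (without N[1]) = 2
New gcd for candidate v: gcd(2, v). Preserves old gcd iff gcd(2, v) = 2.
  Option A: v=31, gcd(2,31)=1 -> changes
  Option B: v=7, gcd(2,7)=1 -> changes
  Option C: v=10, gcd(2,10)=2 -> preserves
  Option D: v=50, gcd(2,50)=2 -> preserves
  Option E: v=11, gcd(2,11)=1 -> changes

Answer: C D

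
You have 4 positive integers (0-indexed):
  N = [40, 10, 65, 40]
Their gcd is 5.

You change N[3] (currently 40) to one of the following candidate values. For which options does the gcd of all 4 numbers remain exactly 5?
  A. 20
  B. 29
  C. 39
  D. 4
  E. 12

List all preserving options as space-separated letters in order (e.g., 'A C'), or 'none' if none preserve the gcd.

Answer: A

Derivation:
Old gcd = 5; gcd of others (without N[3]) = 5
New gcd for candidate v: gcd(5, v). Preserves old gcd iff gcd(5, v) = 5.
  Option A: v=20, gcd(5,20)=5 -> preserves
  Option B: v=29, gcd(5,29)=1 -> changes
  Option C: v=39, gcd(5,39)=1 -> changes
  Option D: v=4, gcd(5,4)=1 -> changes
  Option E: v=12, gcd(5,12)=1 -> changes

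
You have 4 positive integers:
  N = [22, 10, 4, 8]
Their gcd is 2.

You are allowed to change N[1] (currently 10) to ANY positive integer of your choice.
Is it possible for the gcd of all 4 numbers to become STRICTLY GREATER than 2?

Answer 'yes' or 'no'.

Current gcd = 2
gcd of all OTHER numbers (without N[1]=10): gcd([22, 4, 8]) = 2
The new gcd after any change is gcd(2, new_value).
This can be at most 2.
Since 2 = old gcd 2, the gcd can only stay the same or decrease.

Answer: no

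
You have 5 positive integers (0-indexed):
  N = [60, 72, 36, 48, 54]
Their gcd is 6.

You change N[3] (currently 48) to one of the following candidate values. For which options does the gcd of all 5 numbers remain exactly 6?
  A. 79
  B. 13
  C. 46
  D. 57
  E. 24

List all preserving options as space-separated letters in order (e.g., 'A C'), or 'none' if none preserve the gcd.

Old gcd = 6; gcd of others (without N[3]) = 6
New gcd for candidate v: gcd(6, v). Preserves old gcd iff gcd(6, v) = 6.
  Option A: v=79, gcd(6,79)=1 -> changes
  Option B: v=13, gcd(6,13)=1 -> changes
  Option C: v=46, gcd(6,46)=2 -> changes
  Option D: v=57, gcd(6,57)=3 -> changes
  Option E: v=24, gcd(6,24)=6 -> preserves

Answer: E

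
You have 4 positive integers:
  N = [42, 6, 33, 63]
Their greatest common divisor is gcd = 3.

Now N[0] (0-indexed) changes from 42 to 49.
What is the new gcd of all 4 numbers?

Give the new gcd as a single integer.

Numbers: [42, 6, 33, 63], gcd = 3
Change: index 0, 42 -> 49
gcd of the OTHER numbers (without index 0): gcd([6, 33, 63]) = 3
New gcd = gcd(g_others, new_val) = gcd(3, 49) = 1

Answer: 1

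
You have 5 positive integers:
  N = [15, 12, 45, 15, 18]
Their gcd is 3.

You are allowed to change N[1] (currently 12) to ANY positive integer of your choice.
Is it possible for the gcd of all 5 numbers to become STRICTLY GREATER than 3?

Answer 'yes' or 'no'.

Current gcd = 3
gcd of all OTHER numbers (without N[1]=12): gcd([15, 45, 15, 18]) = 3
The new gcd after any change is gcd(3, new_value).
This can be at most 3.
Since 3 = old gcd 3, the gcd can only stay the same or decrease.

Answer: no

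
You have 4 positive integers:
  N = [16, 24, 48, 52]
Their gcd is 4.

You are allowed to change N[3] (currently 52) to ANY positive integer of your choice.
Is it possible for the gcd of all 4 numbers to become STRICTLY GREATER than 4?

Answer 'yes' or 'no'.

Answer: yes

Derivation:
Current gcd = 4
gcd of all OTHER numbers (without N[3]=52): gcd([16, 24, 48]) = 8
The new gcd after any change is gcd(8, new_value).
This can be at most 8.
Since 8 > old gcd 4, the gcd CAN increase (e.g., set N[3] = 8).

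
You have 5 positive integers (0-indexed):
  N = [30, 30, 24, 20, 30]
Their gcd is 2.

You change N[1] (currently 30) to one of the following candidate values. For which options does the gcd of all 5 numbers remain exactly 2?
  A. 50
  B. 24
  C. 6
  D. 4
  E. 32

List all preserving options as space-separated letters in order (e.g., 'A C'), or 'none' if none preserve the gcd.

Old gcd = 2; gcd of others (without N[1]) = 2
New gcd for candidate v: gcd(2, v). Preserves old gcd iff gcd(2, v) = 2.
  Option A: v=50, gcd(2,50)=2 -> preserves
  Option B: v=24, gcd(2,24)=2 -> preserves
  Option C: v=6, gcd(2,6)=2 -> preserves
  Option D: v=4, gcd(2,4)=2 -> preserves
  Option E: v=32, gcd(2,32)=2 -> preserves

Answer: A B C D E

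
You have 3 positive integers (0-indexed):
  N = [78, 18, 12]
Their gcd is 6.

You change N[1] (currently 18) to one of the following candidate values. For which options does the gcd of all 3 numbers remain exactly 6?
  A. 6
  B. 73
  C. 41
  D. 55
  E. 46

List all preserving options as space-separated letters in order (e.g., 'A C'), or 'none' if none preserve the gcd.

Old gcd = 6; gcd of others (without N[1]) = 6
New gcd for candidate v: gcd(6, v). Preserves old gcd iff gcd(6, v) = 6.
  Option A: v=6, gcd(6,6)=6 -> preserves
  Option B: v=73, gcd(6,73)=1 -> changes
  Option C: v=41, gcd(6,41)=1 -> changes
  Option D: v=55, gcd(6,55)=1 -> changes
  Option E: v=46, gcd(6,46)=2 -> changes

Answer: A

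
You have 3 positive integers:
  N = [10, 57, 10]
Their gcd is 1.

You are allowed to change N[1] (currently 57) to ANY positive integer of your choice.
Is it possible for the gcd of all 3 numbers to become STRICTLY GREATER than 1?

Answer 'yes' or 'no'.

Current gcd = 1
gcd of all OTHER numbers (without N[1]=57): gcd([10, 10]) = 10
The new gcd after any change is gcd(10, new_value).
This can be at most 10.
Since 10 > old gcd 1, the gcd CAN increase (e.g., set N[1] = 10).

Answer: yes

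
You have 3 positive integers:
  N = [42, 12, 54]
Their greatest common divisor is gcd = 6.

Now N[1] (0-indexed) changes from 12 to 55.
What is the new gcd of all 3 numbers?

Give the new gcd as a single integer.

Answer: 1

Derivation:
Numbers: [42, 12, 54], gcd = 6
Change: index 1, 12 -> 55
gcd of the OTHER numbers (without index 1): gcd([42, 54]) = 6
New gcd = gcd(g_others, new_val) = gcd(6, 55) = 1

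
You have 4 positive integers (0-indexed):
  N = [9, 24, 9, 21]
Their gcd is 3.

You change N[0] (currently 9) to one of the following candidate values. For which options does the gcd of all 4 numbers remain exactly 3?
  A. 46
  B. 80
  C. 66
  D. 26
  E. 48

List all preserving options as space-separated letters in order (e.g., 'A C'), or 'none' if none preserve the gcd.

Old gcd = 3; gcd of others (without N[0]) = 3
New gcd for candidate v: gcd(3, v). Preserves old gcd iff gcd(3, v) = 3.
  Option A: v=46, gcd(3,46)=1 -> changes
  Option B: v=80, gcd(3,80)=1 -> changes
  Option C: v=66, gcd(3,66)=3 -> preserves
  Option D: v=26, gcd(3,26)=1 -> changes
  Option E: v=48, gcd(3,48)=3 -> preserves

Answer: C E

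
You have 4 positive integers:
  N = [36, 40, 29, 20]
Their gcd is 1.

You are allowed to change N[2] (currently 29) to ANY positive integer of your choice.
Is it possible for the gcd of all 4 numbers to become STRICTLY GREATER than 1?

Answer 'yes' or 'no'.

Current gcd = 1
gcd of all OTHER numbers (without N[2]=29): gcd([36, 40, 20]) = 4
The new gcd after any change is gcd(4, new_value).
This can be at most 4.
Since 4 > old gcd 1, the gcd CAN increase (e.g., set N[2] = 4).

Answer: yes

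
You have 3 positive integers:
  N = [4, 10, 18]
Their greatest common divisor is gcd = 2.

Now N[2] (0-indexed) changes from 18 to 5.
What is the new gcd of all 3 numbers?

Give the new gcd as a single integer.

Answer: 1

Derivation:
Numbers: [4, 10, 18], gcd = 2
Change: index 2, 18 -> 5
gcd of the OTHER numbers (without index 2): gcd([4, 10]) = 2
New gcd = gcd(g_others, new_val) = gcd(2, 5) = 1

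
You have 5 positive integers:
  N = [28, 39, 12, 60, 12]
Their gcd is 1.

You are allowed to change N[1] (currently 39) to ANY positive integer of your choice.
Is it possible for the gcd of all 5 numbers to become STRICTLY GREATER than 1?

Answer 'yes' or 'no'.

Current gcd = 1
gcd of all OTHER numbers (without N[1]=39): gcd([28, 12, 60, 12]) = 4
The new gcd after any change is gcd(4, new_value).
This can be at most 4.
Since 4 > old gcd 1, the gcd CAN increase (e.g., set N[1] = 4).

Answer: yes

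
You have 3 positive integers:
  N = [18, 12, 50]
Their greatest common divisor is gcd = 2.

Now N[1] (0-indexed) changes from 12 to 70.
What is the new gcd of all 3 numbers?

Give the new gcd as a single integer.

Answer: 2

Derivation:
Numbers: [18, 12, 50], gcd = 2
Change: index 1, 12 -> 70
gcd of the OTHER numbers (without index 1): gcd([18, 50]) = 2
New gcd = gcd(g_others, new_val) = gcd(2, 70) = 2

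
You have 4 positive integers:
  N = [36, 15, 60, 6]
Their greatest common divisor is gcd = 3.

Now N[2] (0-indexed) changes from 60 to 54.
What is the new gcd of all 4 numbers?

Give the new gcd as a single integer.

Answer: 3

Derivation:
Numbers: [36, 15, 60, 6], gcd = 3
Change: index 2, 60 -> 54
gcd of the OTHER numbers (without index 2): gcd([36, 15, 6]) = 3
New gcd = gcd(g_others, new_val) = gcd(3, 54) = 3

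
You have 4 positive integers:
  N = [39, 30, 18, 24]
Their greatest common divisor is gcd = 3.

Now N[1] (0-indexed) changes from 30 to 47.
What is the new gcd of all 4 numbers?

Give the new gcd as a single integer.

Numbers: [39, 30, 18, 24], gcd = 3
Change: index 1, 30 -> 47
gcd of the OTHER numbers (without index 1): gcd([39, 18, 24]) = 3
New gcd = gcd(g_others, new_val) = gcd(3, 47) = 1

Answer: 1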